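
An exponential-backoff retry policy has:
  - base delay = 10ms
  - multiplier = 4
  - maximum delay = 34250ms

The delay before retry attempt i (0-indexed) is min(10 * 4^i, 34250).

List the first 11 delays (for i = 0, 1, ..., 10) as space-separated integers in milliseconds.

Answer: 10 40 160 640 2560 10240 34250 34250 34250 34250 34250

Derivation:
Computing each delay:
  i=0: min(10*4^0, 34250) = 10
  i=1: min(10*4^1, 34250) = 40
  i=2: min(10*4^2, 34250) = 160
  i=3: min(10*4^3, 34250) = 640
  i=4: min(10*4^4, 34250) = 2560
  i=5: min(10*4^5, 34250) = 10240
  i=6: min(10*4^6, 34250) = 34250
  i=7: min(10*4^7, 34250) = 34250
  i=8: min(10*4^8, 34250) = 34250
  i=9: min(10*4^9, 34250) = 34250
  i=10: min(10*4^10, 34250) = 34250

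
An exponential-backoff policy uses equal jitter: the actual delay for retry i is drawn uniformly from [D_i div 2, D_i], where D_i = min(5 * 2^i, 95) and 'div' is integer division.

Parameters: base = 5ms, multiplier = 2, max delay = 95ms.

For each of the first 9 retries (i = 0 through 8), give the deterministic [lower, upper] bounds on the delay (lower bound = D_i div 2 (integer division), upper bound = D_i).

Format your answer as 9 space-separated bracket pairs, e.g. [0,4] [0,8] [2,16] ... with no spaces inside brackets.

Computing bounds per retry:
  i=0: D_i=min(5*2^0,95)=5, bounds=[2,5]
  i=1: D_i=min(5*2^1,95)=10, bounds=[5,10]
  i=2: D_i=min(5*2^2,95)=20, bounds=[10,20]
  i=3: D_i=min(5*2^3,95)=40, bounds=[20,40]
  i=4: D_i=min(5*2^4,95)=80, bounds=[40,80]
  i=5: D_i=min(5*2^5,95)=95, bounds=[47,95]
  i=6: D_i=min(5*2^6,95)=95, bounds=[47,95]
  i=7: D_i=min(5*2^7,95)=95, bounds=[47,95]
  i=8: D_i=min(5*2^8,95)=95, bounds=[47,95]

Answer: [2,5] [5,10] [10,20] [20,40] [40,80] [47,95] [47,95] [47,95] [47,95]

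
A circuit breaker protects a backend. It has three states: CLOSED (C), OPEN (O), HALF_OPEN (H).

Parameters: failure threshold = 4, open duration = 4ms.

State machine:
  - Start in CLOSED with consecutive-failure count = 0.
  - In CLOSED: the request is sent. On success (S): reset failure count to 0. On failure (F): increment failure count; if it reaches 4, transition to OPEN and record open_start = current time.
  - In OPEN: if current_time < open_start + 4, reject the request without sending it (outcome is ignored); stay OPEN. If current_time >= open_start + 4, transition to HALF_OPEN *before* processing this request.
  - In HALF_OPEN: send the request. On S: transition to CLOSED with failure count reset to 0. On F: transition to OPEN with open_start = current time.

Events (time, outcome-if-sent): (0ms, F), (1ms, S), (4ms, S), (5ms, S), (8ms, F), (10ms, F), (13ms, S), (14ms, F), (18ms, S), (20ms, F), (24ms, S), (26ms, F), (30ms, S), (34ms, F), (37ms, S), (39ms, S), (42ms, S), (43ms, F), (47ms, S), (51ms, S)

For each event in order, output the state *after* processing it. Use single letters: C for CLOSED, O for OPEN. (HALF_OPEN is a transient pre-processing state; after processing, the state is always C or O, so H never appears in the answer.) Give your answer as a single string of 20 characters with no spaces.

Answer: CCCCCCCCCCCCCCCCCCCC

Derivation:
State after each event:
  event#1 t=0ms outcome=F: state=CLOSED
  event#2 t=1ms outcome=S: state=CLOSED
  event#3 t=4ms outcome=S: state=CLOSED
  event#4 t=5ms outcome=S: state=CLOSED
  event#5 t=8ms outcome=F: state=CLOSED
  event#6 t=10ms outcome=F: state=CLOSED
  event#7 t=13ms outcome=S: state=CLOSED
  event#8 t=14ms outcome=F: state=CLOSED
  event#9 t=18ms outcome=S: state=CLOSED
  event#10 t=20ms outcome=F: state=CLOSED
  event#11 t=24ms outcome=S: state=CLOSED
  event#12 t=26ms outcome=F: state=CLOSED
  event#13 t=30ms outcome=S: state=CLOSED
  event#14 t=34ms outcome=F: state=CLOSED
  event#15 t=37ms outcome=S: state=CLOSED
  event#16 t=39ms outcome=S: state=CLOSED
  event#17 t=42ms outcome=S: state=CLOSED
  event#18 t=43ms outcome=F: state=CLOSED
  event#19 t=47ms outcome=S: state=CLOSED
  event#20 t=51ms outcome=S: state=CLOSED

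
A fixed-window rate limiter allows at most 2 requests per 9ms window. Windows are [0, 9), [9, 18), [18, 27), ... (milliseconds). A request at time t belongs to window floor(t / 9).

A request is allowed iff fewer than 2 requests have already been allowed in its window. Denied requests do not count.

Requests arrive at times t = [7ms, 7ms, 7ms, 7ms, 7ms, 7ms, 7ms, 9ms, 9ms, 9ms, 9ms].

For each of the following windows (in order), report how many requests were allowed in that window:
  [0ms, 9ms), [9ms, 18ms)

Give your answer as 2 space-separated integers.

Answer: 2 2

Derivation:
Processing requests:
  req#1 t=7ms (window 0): ALLOW
  req#2 t=7ms (window 0): ALLOW
  req#3 t=7ms (window 0): DENY
  req#4 t=7ms (window 0): DENY
  req#5 t=7ms (window 0): DENY
  req#6 t=7ms (window 0): DENY
  req#7 t=7ms (window 0): DENY
  req#8 t=9ms (window 1): ALLOW
  req#9 t=9ms (window 1): ALLOW
  req#10 t=9ms (window 1): DENY
  req#11 t=9ms (window 1): DENY

Allowed counts by window: 2 2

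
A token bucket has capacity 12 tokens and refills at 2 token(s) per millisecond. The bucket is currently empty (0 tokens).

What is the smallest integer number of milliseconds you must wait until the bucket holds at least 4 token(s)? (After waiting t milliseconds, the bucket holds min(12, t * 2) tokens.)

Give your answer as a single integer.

Need t * 2 >= 4, so t >= 4/2.
Smallest integer t = ceil(4/2) = 2.

Answer: 2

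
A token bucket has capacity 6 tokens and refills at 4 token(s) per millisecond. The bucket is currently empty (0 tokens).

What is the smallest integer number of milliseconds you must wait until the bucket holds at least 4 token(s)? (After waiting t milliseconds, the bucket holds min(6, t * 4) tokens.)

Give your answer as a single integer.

Answer: 1

Derivation:
Need t * 4 >= 4, so t >= 4/4.
Smallest integer t = ceil(4/4) = 1.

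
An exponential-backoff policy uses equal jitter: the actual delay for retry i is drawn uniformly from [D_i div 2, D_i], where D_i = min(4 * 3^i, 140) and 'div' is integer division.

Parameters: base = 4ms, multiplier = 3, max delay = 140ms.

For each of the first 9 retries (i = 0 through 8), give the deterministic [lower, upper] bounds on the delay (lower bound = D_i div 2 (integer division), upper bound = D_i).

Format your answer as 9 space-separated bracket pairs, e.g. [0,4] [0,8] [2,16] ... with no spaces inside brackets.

Answer: [2,4] [6,12] [18,36] [54,108] [70,140] [70,140] [70,140] [70,140] [70,140]

Derivation:
Computing bounds per retry:
  i=0: D_i=min(4*3^0,140)=4, bounds=[2,4]
  i=1: D_i=min(4*3^1,140)=12, bounds=[6,12]
  i=2: D_i=min(4*3^2,140)=36, bounds=[18,36]
  i=3: D_i=min(4*3^3,140)=108, bounds=[54,108]
  i=4: D_i=min(4*3^4,140)=140, bounds=[70,140]
  i=5: D_i=min(4*3^5,140)=140, bounds=[70,140]
  i=6: D_i=min(4*3^6,140)=140, bounds=[70,140]
  i=7: D_i=min(4*3^7,140)=140, bounds=[70,140]
  i=8: D_i=min(4*3^8,140)=140, bounds=[70,140]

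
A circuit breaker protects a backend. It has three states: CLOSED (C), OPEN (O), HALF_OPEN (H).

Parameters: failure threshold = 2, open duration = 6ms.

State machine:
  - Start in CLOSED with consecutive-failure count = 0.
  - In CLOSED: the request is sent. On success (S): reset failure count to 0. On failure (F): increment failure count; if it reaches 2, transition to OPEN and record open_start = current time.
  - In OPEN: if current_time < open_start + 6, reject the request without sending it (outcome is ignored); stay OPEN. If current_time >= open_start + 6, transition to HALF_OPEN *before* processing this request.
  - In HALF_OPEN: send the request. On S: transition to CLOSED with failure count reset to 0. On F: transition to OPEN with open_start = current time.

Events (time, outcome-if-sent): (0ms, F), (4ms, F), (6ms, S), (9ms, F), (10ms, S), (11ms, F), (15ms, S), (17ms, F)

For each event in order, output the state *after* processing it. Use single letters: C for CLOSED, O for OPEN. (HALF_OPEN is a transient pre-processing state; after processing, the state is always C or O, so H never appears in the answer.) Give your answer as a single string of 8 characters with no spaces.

Answer: COOOCCCC

Derivation:
State after each event:
  event#1 t=0ms outcome=F: state=CLOSED
  event#2 t=4ms outcome=F: state=OPEN
  event#3 t=6ms outcome=S: state=OPEN
  event#4 t=9ms outcome=F: state=OPEN
  event#5 t=10ms outcome=S: state=CLOSED
  event#6 t=11ms outcome=F: state=CLOSED
  event#7 t=15ms outcome=S: state=CLOSED
  event#8 t=17ms outcome=F: state=CLOSED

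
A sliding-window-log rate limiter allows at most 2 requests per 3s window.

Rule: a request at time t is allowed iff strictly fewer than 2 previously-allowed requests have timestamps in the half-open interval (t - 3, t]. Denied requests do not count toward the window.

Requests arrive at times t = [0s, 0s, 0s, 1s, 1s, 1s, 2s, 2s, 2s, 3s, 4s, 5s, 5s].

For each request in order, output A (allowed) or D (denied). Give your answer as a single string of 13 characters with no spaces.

Answer: AADDDDDDDAADD

Derivation:
Tracking allowed requests in the window:
  req#1 t=0s: ALLOW
  req#2 t=0s: ALLOW
  req#3 t=0s: DENY
  req#4 t=1s: DENY
  req#5 t=1s: DENY
  req#6 t=1s: DENY
  req#7 t=2s: DENY
  req#8 t=2s: DENY
  req#9 t=2s: DENY
  req#10 t=3s: ALLOW
  req#11 t=4s: ALLOW
  req#12 t=5s: DENY
  req#13 t=5s: DENY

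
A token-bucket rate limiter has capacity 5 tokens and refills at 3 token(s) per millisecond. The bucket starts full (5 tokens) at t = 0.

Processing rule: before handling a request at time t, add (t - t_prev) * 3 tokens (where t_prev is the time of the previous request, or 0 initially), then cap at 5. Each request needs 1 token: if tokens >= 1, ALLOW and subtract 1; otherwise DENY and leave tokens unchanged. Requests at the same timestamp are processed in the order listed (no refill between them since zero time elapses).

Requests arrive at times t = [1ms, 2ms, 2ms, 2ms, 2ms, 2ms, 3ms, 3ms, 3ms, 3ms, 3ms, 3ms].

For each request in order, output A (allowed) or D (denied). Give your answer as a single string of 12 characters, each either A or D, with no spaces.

Simulating step by step:
  req#1 t=1ms: ALLOW
  req#2 t=2ms: ALLOW
  req#3 t=2ms: ALLOW
  req#4 t=2ms: ALLOW
  req#5 t=2ms: ALLOW
  req#6 t=2ms: ALLOW
  req#7 t=3ms: ALLOW
  req#8 t=3ms: ALLOW
  req#9 t=3ms: ALLOW
  req#10 t=3ms: DENY
  req#11 t=3ms: DENY
  req#12 t=3ms: DENY

Answer: AAAAAAAAADDD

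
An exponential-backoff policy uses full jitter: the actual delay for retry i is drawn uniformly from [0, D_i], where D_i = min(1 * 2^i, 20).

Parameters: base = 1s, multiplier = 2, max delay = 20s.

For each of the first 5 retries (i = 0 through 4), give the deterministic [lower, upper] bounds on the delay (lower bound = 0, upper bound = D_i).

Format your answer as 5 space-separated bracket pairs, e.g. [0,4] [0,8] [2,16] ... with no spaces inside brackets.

Answer: [0,1] [0,2] [0,4] [0,8] [0,16]

Derivation:
Computing bounds per retry:
  i=0: D_i=min(1*2^0,20)=1, bounds=[0,1]
  i=1: D_i=min(1*2^1,20)=2, bounds=[0,2]
  i=2: D_i=min(1*2^2,20)=4, bounds=[0,4]
  i=3: D_i=min(1*2^3,20)=8, bounds=[0,8]
  i=4: D_i=min(1*2^4,20)=16, bounds=[0,16]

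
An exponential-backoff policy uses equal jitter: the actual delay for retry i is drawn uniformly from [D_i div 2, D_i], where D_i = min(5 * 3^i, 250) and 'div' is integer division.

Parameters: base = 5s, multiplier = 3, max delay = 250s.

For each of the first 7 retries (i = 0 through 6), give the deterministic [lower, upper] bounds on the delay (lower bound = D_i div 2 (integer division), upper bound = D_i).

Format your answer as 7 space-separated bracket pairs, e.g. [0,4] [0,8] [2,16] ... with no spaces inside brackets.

Computing bounds per retry:
  i=0: D_i=min(5*3^0,250)=5, bounds=[2,5]
  i=1: D_i=min(5*3^1,250)=15, bounds=[7,15]
  i=2: D_i=min(5*3^2,250)=45, bounds=[22,45]
  i=3: D_i=min(5*3^3,250)=135, bounds=[67,135]
  i=4: D_i=min(5*3^4,250)=250, bounds=[125,250]
  i=5: D_i=min(5*3^5,250)=250, bounds=[125,250]
  i=6: D_i=min(5*3^6,250)=250, bounds=[125,250]

Answer: [2,5] [7,15] [22,45] [67,135] [125,250] [125,250] [125,250]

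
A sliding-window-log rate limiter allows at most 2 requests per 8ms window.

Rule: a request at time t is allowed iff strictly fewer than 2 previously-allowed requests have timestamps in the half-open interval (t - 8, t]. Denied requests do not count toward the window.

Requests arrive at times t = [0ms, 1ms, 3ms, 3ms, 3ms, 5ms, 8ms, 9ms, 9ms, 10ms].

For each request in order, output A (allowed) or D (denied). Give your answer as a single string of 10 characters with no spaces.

Tracking allowed requests in the window:
  req#1 t=0ms: ALLOW
  req#2 t=1ms: ALLOW
  req#3 t=3ms: DENY
  req#4 t=3ms: DENY
  req#5 t=3ms: DENY
  req#6 t=5ms: DENY
  req#7 t=8ms: ALLOW
  req#8 t=9ms: ALLOW
  req#9 t=9ms: DENY
  req#10 t=10ms: DENY

Answer: AADDDDAADD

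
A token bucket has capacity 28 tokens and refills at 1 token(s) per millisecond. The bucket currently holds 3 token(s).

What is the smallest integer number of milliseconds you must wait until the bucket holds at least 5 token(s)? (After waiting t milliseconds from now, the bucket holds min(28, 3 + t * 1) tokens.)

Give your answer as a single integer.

Answer: 2

Derivation:
Need 3 + t * 1 >= 5, so t >= 2/1.
Smallest integer t = ceil(2/1) = 2.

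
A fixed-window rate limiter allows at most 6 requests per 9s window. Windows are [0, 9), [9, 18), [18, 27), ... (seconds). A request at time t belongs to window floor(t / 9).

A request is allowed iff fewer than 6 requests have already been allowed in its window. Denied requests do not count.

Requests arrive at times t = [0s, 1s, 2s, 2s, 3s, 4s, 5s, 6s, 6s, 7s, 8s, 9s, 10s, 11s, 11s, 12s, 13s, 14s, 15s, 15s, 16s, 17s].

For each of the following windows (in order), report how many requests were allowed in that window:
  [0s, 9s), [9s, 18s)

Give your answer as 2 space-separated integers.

Processing requests:
  req#1 t=0s (window 0): ALLOW
  req#2 t=1s (window 0): ALLOW
  req#3 t=2s (window 0): ALLOW
  req#4 t=2s (window 0): ALLOW
  req#5 t=3s (window 0): ALLOW
  req#6 t=4s (window 0): ALLOW
  req#7 t=5s (window 0): DENY
  req#8 t=6s (window 0): DENY
  req#9 t=6s (window 0): DENY
  req#10 t=7s (window 0): DENY
  req#11 t=8s (window 0): DENY
  req#12 t=9s (window 1): ALLOW
  req#13 t=10s (window 1): ALLOW
  req#14 t=11s (window 1): ALLOW
  req#15 t=11s (window 1): ALLOW
  req#16 t=12s (window 1): ALLOW
  req#17 t=13s (window 1): ALLOW
  req#18 t=14s (window 1): DENY
  req#19 t=15s (window 1): DENY
  req#20 t=15s (window 1): DENY
  req#21 t=16s (window 1): DENY
  req#22 t=17s (window 1): DENY

Allowed counts by window: 6 6

Answer: 6 6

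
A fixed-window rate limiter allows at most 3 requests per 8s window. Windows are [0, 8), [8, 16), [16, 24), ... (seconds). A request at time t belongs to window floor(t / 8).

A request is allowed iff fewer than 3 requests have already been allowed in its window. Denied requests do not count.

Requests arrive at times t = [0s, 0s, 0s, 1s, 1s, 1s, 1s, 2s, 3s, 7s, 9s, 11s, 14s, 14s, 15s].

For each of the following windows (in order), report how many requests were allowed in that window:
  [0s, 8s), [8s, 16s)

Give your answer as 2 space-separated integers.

Answer: 3 3

Derivation:
Processing requests:
  req#1 t=0s (window 0): ALLOW
  req#2 t=0s (window 0): ALLOW
  req#3 t=0s (window 0): ALLOW
  req#4 t=1s (window 0): DENY
  req#5 t=1s (window 0): DENY
  req#6 t=1s (window 0): DENY
  req#7 t=1s (window 0): DENY
  req#8 t=2s (window 0): DENY
  req#9 t=3s (window 0): DENY
  req#10 t=7s (window 0): DENY
  req#11 t=9s (window 1): ALLOW
  req#12 t=11s (window 1): ALLOW
  req#13 t=14s (window 1): ALLOW
  req#14 t=14s (window 1): DENY
  req#15 t=15s (window 1): DENY

Allowed counts by window: 3 3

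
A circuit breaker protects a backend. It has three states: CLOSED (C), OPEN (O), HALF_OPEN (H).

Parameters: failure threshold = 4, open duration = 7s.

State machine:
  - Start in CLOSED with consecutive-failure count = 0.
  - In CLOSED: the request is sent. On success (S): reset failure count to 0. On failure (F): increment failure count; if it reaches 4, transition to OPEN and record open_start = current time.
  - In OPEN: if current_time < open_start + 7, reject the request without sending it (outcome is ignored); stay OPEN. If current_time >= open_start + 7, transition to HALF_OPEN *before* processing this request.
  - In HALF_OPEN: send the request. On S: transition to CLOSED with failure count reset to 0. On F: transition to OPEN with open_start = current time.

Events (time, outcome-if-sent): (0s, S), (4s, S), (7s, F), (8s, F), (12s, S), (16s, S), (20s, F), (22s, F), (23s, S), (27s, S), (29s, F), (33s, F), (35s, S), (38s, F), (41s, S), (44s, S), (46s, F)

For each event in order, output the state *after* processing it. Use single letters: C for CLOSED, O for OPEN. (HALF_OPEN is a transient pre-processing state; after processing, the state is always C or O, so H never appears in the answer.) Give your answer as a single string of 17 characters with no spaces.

Answer: CCCCCCCCCCCCCCCCC

Derivation:
State after each event:
  event#1 t=0s outcome=S: state=CLOSED
  event#2 t=4s outcome=S: state=CLOSED
  event#3 t=7s outcome=F: state=CLOSED
  event#4 t=8s outcome=F: state=CLOSED
  event#5 t=12s outcome=S: state=CLOSED
  event#6 t=16s outcome=S: state=CLOSED
  event#7 t=20s outcome=F: state=CLOSED
  event#8 t=22s outcome=F: state=CLOSED
  event#9 t=23s outcome=S: state=CLOSED
  event#10 t=27s outcome=S: state=CLOSED
  event#11 t=29s outcome=F: state=CLOSED
  event#12 t=33s outcome=F: state=CLOSED
  event#13 t=35s outcome=S: state=CLOSED
  event#14 t=38s outcome=F: state=CLOSED
  event#15 t=41s outcome=S: state=CLOSED
  event#16 t=44s outcome=S: state=CLOSED
  event#17 t=46s outcome=F: state=CLOSED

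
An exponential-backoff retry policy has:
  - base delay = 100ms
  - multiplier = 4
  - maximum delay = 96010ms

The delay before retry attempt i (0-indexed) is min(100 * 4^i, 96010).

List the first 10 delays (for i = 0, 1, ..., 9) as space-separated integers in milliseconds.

Computing each delay:
  i=0: min(100*4^0, 96010) = 100
  i=1: min(100*4^1, 96010) = 400
  i=2: min(100*4^2, 96010) = 1600
  i=3: min(100*4^3, 96010) = 6400
  i=4: min(100*4^4, 96010) = 25600
  i=5: min(100*4^5, 96010) = 96010
  i=6: min(100*4^6, 96010) = 96010
  i=7: min(100*4^7, 96010) = 96010
  i=8: min(100*4^8, 96010) = 96010
  i=9: min(100*4^9, 96010) = 96010

Answer: 100 400 1600 6400 25600 96010 96010 96010 96010 96010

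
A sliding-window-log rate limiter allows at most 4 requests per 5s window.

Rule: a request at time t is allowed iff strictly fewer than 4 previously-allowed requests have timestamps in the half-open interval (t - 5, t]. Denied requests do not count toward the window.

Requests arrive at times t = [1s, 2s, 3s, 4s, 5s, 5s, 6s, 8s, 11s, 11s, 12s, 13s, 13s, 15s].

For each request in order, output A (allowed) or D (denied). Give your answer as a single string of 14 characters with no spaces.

Tracking allowed requests in the window:
  req#1 t=1s: ALLOW
  req#2 t=2s: ALLOW
  req#3 t=3s: ALLOW
  req#4 t=4s: ALLOW
  req#5 t=5s: DENY
  req#6 t=5s: DENY
  req#7 t=6s: ALLOW
  req#8 t=8s: ALLOW
  req#9 t=11s: ALLOW
  req#10 t=11s: ALLOW
  req#11 t=12s: ALLOW
  req#12 t=13s: ALLOW
  req#13 t=13s: DENY
  req#14 t=15s: DENY

Answer: AAAADDAAAAAADD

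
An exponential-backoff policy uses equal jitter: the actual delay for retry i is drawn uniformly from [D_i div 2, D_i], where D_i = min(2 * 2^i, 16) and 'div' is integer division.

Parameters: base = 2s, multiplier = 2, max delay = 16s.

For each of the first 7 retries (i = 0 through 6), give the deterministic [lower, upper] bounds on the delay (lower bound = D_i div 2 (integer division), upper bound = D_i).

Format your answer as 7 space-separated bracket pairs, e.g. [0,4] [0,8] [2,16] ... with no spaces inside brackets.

Computing bounds per retry:
  i=0: D_i=min(2*2^0,16)=2, bounds=[1,2]
  i=1: D_i=min(2*2^1,16)=4, bounds=[2,4]
  i=2: D_i=min(2*2^2,16)=8, bounds=[4,8]
  i=3: D_i=min(2*2^3,16)=16, bounds=[8,16]
  i=4: D_i=min(2*2^4,16)=16, bounds=[8,16]
  i=5: D_i=min(2*2^5,16)=16, bounds=[8,16]
  i=6: D_i=min(2*2^6,16)=16, bounds=[8,16]

Answer: [1,2] [2,4] [4,8] [8,16] [8,16] [8,16] [8,16]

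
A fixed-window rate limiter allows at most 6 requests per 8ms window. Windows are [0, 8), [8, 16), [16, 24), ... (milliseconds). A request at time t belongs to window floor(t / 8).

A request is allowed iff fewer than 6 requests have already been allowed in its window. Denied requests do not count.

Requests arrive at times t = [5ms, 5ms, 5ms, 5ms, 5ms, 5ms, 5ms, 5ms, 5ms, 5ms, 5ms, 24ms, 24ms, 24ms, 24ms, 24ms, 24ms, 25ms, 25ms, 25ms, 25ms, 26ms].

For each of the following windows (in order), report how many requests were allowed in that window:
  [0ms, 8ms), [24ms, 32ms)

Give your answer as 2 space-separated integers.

Answer: 6 6

Derivation:
Processing requests:
  req#1 t=5ms (window 0): ALLOW
  req#2 t=5ms (window 0): ALLOW
  req#3 t=5ms (window 0): ALLOW
  req#4 t=5ms (window 0): ALLOW
  req#5 t=5ms (window 0): ALLOW
  req#6 t=5ms (window 0): ALLOW
  req#7 t=5ms (window 0): DENY
  req#8 t=5ms (window 0): DENY
  req#9 t=5ms (window 0): DENY
  req#10 t=5ms (window 0): DENY
  req#11 t=5ms (window 0): DENY
  req#12 t=24ms (window 3): ALLOW
  req#13 t=24ms (window 3): ALLOW
  req#14 t=24ms (window 3): ALLOW
  req#15 t=24ms (window 3): ALLOW
  req#16 t=24ms (window 3): ALLOW
  req#17 t=24ms (window 3): ALLOW
  req#18 t=25ms (window 3): DENY
  req#19 t=25ms (window 3): DENY
  req#20 t=25ms (window 3): DENY
  req#21 t=25ms (window 3): DENY
  req#22 t=26ms (window 3): DENY

Allowed counts by window: 6 6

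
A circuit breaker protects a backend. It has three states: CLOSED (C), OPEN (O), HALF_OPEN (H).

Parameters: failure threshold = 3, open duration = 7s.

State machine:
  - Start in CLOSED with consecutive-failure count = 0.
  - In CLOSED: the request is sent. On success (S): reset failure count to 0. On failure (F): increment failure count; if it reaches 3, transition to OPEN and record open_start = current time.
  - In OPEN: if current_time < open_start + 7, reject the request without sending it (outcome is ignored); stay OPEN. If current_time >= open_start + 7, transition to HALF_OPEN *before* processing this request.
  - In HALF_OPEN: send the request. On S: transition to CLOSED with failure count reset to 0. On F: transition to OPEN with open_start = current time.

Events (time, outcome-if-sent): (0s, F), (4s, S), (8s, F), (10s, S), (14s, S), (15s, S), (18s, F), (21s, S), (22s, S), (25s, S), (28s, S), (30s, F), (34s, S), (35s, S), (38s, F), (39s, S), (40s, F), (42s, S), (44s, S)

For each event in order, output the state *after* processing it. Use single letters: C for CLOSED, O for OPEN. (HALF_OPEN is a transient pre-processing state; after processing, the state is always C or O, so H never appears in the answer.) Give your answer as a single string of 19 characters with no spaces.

Answer: CCCCCCCCCCCCCCCCCCC

Derivation:
State after each event:
  event#1 t=0s outcome=F: state=CLOSED
  event#2 t=4s outcome=S: state=CLOSED
  event#3 t=8s outcome=F: state=CLOSED
  event#4 t=10s outcome=S: state=CLOSED
  event#5 t=14s outcome=S: state=CLOSED
  event#6 t=15s outcome=S: state=CLOSED
  event#7 t=18s outcome=F: state=CLOSED
  event#8 t=21s outcome=S: state=CLOSED
  event#9 t=22s outcome=S: state=CLOSED
  event#10 t=25s outcome=S: state=CLOSED
  event#11 t=28s outcome=S: state=CLOSED
  event#12 t=30s outcome=F: state=CLOSED
  event#13 t=34s outcome=S: state=CLOSED
  event#14 t=35s outcome=S: state=CLOSED
  event#15 t=38s outcome=F: state=CLOSED
  event#16 t=39s outcome=S: state=CLOSED
  event#17 t=40s outcome=F: state=CLOSED
  event#18 t=42s outcome=S: state=CLOSED
  event#19 t=44s outcome=S: state=CLOSED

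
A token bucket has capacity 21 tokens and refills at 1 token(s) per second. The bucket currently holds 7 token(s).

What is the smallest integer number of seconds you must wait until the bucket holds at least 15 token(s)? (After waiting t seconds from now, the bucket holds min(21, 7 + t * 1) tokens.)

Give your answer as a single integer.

Need 7 + t * 1 >= 15, so t >= 8/1.
Smallest integer t = ceil(8/1) = 8.

Answer: 8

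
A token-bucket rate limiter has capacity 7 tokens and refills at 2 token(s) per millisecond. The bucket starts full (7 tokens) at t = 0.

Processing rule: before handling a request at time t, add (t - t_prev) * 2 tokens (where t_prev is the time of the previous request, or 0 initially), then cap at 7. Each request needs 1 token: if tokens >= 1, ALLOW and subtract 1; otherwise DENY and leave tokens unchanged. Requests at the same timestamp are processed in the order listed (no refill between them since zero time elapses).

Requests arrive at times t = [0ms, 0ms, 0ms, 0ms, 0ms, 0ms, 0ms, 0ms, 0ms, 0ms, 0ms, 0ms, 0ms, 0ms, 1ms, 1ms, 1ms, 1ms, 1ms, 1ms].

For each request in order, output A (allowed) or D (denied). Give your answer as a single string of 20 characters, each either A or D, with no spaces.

Simulating step by step:
  req#1 t=0ms: ALLOW
  req#2 t=0ms: ALLOW
  req#3 t=0ms: ALLOW
  req#4 t=0ms: ALLOW
  req#5 t=0ms: ALLOW
  req#6 t=0ms: ALLOW
  req#7 t=0ms: ALLOW
  req#8 t=0ms: DENY
  req#9 t=0ms: DENY
  req#10 t=0ms: DENY
  req#11 t=0ms: DENY
  req#12 t=0ms: DENY
  req#13 t=0ms: DENY
  req#14 t=0ms: DENY
  req#15 t=1ms: ALLOW
  req#16 t=1ms: ALLOW
  req#17 t=1ms: DENY
  req#18 t=1ms: DENY
  req#19 t=1ms: DENY
  req#20 t=1ms: DENY

Answer: AAAAAAADDDDDDDAADDDD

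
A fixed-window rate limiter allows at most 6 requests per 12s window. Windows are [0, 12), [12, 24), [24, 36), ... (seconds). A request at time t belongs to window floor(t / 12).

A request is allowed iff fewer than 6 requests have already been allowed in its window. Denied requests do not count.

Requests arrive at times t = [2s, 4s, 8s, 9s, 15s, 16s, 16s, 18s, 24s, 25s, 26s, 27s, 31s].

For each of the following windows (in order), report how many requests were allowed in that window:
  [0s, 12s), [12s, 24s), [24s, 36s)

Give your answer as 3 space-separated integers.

Answer: 4 4 5

Derivation:
Processing requests:
  req#1 t=2s (window 0): ALLOW
  req#2 t=4s (window 0): ALLOW
  req#3 t=8s (window 0): ALLOW
  req#4 t=9s (window 0): ALLOW
  req#5 t=15s (window 1): ALLOW
  req#6 t=16s (window 1): ALLOW
  req#7 t=16s (window 1): ALLOW
  req#8 t=18s (window 1): ALLOW
  req#9 t=24s (window 2): ALLOW
  req#10 t=25s (window 2): ALLOW
  req#11 t=26s (window 2): ALLOW
  req#12 t=27s (window 2): ALLOW
  req#13 t=31s (window 2): ALLOW

Allowed counts by window: 4 4 5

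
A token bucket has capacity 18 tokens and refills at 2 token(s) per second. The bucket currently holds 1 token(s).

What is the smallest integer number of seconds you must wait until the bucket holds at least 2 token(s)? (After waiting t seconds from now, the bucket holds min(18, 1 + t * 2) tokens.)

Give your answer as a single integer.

Answer: 1

Derivation:
Need 1 + t * 2 >= 2, so t >= 1/2.
Smallest integer t = ceil(1/2) = 1.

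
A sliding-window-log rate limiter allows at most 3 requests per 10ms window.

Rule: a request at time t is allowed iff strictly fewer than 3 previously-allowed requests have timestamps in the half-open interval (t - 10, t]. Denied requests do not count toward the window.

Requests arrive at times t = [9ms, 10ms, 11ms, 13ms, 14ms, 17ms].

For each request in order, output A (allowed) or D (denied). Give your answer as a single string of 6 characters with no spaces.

Tracking allowed requests in the window:
  req#1 t=9ms: ALLOW
  req#2 t=10ms: ALLOW
  req#3 t=11ms: ALLOW
  req#4 t=13ms: DENY
  req#5 t=14ms: DENY
  req#6 t=17ms: DENY

Answer: AAADDD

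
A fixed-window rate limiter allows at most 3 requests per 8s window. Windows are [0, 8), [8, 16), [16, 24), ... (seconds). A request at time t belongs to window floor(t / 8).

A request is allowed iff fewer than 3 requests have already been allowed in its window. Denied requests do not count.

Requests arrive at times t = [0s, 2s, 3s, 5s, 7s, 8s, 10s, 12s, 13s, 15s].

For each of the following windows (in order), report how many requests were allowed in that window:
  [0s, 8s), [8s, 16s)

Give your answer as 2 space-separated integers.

Processing requests:
  req#1 t=0s (window 0): ALLOW
  req#2 t=2s (window 0): ALLOW
  req#3 t=3s (window 0): ALLOW
  req#4 t=5s (window 0): DENY
  req#5 t=7s (window 0): DENY
  req#6 t=8s (window 1): ALLOW
  req#7 t=10s (window 1): ALLOW
  req#8 t=12s (window 1): ALLOW
  req#9 t=13s (window 1): DENY
  req#10 t=15s (window 1): DENY

Allowed counts by window: 3 3

Answer: 3 3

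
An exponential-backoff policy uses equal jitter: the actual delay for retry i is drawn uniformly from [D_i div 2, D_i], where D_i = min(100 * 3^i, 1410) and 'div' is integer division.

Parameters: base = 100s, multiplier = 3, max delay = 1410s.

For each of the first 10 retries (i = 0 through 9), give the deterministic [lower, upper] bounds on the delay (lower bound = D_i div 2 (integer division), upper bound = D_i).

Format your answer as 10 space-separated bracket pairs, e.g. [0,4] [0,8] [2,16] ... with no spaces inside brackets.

Computing bounds per retry:
  i=0: D_i=min(100*3^0,1410)=100, bounds=[50,100]
  i=1: D_i=min(100*3^1,1410)=300, bounds=[150,300]
  i=2: D_i=min(100*3^2,1410)=900, bounds=[450,900]
  i=3: D_i=min(100*3^3,1410)=1410, bounds=[705,1410]
  i=4: D_i=min(100*3^4,1410)=1410, bounds=[705,1410]
  i=5: D_i=min(100*3^5,1410)=1410, bounds=[705,1410]
  i=6: D_i=min(100*3^6,1410)=1410, bounds=[705,1410]
  i=7: D_i=min(100*3^7,1410)=1410, bounds=[705,1410]
  i=8: D_i=min(100*3^8,1410)=1410, bounds=[705,1410]
  i=9: D_i=min(100*3^9,1410)=1410, bounds=[705,1410]

Answer: [50,100] [150,300] [450,900] [705,1410] [705,1410] [705,1410] [705,1410] [705,1410] [705,1410] [705,1410]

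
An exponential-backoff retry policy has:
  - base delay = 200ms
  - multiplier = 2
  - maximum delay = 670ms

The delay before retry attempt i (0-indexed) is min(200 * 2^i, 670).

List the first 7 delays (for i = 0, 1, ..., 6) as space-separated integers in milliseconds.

Computing each delay:
  i=0: min(200*2^0, 670) = 200
  i=1: min(200*2^1, 670) = 400
  i=2: min(200*2^2, 670) = 670
  i=3: min(200*2^3, 670) = 670
  i=4: min(200*2^4, 670) = 670
  i=5: min(200*2^5, 670) = 670
  i=6: min(200*2^6, 670) = 670

Answer: 200 400 670 670 670 670 670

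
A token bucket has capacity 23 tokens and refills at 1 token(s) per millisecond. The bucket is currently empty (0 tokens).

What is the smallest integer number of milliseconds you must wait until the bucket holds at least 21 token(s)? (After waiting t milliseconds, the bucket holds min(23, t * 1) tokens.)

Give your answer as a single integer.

Answer: 21

Derivation:
Need t * 1 >= 21, so t >= 21/1.
Smallest integer t = ceil(21/1) = 21.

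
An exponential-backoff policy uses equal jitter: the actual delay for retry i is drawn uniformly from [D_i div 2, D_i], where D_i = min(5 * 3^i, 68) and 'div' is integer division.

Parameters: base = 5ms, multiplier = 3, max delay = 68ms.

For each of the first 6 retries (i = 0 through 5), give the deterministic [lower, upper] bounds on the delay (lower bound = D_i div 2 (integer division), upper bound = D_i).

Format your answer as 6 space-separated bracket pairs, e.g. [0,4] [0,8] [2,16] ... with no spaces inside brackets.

Answer: [2,5] [7,15] [22,45] [34,68] [34,68] [34,68]

Derivation:
Computing bounds per retry:
  i=0: D_i=min(5*3^0,68)=5, bounds=[2,5]
  i=1: D_i=min(5*3^1,68)=15, bounds=[7,15]
  i=2: D_i=min(5*3^2,68)=45, bounds=[22,45]
  i=3: D_i=min(5*3^3,68)=68, bounds=[34,68]
  i=4: D_i=min(5*3^4,68)=68, bounds=[34,68]
  i=5: D_i=min(5*3^5,68)=68, bounds=[34,68]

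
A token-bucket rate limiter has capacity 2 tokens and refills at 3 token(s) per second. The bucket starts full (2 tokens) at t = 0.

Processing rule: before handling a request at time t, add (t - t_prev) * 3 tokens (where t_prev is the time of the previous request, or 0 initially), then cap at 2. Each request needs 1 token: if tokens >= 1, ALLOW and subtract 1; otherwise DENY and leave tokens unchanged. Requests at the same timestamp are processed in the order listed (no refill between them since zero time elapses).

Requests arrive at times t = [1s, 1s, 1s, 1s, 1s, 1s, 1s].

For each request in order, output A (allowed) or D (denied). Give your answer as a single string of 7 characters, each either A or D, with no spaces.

Answer: AADDDDD

Derivation:
Simulating step by step:
  req#1 t=1s: ALLOW
  req#2 t=1s: ALLOW
  req#3 t=1s: DENY
  req#4 t=1s: DENY
  req#5 t=1s: DENY
  req#6 t=1s: DENY
  req#7 t=1s: DENY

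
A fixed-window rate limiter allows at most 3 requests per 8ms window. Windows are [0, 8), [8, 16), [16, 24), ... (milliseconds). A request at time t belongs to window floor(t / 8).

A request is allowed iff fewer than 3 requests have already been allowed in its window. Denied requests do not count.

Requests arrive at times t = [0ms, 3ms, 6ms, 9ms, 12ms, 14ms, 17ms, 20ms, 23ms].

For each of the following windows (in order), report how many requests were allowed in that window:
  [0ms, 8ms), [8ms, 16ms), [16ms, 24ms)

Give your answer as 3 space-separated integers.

Processing requests:
  req#1 t=0ms (window 0): ALLOW
  req#2 t=3ms (window 0): ALLOW
  req#3 t=6ms (window 0): ALLOW
  req#4 t=9ms (window 1): ALLOW
  req#5 t=12ms (window 1): ALLOW
  req#6 t=14ms (window 1): ALLOW
  req#7 t=17ms (window 2): ALLOW
  req#8 t=20ms (window 2): ALLOW
  req#9 t=23ms (window 2): ALLOW

Allowed counts by window: 3 3 3

Answer: 3 3 3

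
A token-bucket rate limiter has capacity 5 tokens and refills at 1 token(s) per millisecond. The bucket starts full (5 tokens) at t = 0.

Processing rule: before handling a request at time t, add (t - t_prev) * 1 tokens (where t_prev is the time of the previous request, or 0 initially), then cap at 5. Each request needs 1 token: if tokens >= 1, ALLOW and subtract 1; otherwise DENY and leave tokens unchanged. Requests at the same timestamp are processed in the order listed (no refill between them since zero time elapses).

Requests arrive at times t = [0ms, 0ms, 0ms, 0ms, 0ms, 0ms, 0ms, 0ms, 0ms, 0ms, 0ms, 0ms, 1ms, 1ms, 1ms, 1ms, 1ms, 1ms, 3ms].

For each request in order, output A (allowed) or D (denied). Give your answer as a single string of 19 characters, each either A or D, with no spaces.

Simulating step by step:
  req#1 t=0ms: ALLOW
  req#2 t=0ms: ALLOW
  req#3 t=0ms: ALLOW
  req#4 t=0ms: ALLOW
  req#5 t=0ms: ALLOW
  req#6 t=0ms: DENY
  req#7 t=0ms: DENY
  req#8 t=0ms: DENY
  req#9 t=0ms: DENY
  req#10 t=0ms: DENY
  req#11 t=0ms: DENY
  req#12 t=0ms: DENY
  req#13 t=1ms: ALLOW
  req#14 t=1ms: DENY
  req#15 t=1ms: DENY
  req#16 t=1ms: DENY
  req#17 t=1ms: DENY
  req#18 t=1ms: DENY
  req#19 t=3ms: ALLOW

Answer: AAAAADDDDDDDADDDDDA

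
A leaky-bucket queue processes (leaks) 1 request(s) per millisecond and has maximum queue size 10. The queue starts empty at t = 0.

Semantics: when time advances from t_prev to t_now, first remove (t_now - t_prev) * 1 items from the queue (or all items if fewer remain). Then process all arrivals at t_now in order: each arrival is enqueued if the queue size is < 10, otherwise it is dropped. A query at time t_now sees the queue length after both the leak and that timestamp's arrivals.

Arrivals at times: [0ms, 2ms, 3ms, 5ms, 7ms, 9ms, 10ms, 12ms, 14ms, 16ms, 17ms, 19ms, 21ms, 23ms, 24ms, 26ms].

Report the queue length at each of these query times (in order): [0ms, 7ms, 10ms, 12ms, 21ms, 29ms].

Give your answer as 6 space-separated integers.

Queue lengths at query times:
  query t=0ms: backlog = 1
  query t=7ms: backlog = 1
  query t=10ms: backlog = 1
  query t=12ms: backlog = 1
  query t=21ms: backlog = 1
  query t=29ms: backlog = 0

Answer: 1 1 1 1 1 0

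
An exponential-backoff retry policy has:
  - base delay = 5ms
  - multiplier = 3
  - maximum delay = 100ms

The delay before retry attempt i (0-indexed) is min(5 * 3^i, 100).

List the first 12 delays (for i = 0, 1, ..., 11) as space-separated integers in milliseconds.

Computing each delay:
  i=0: min(5*3^0, 100) = 5
  i=1: min(5*3^1, 100) = 15
  i=2: min(5*3^2, 100) = 45
  i=3: min(5*3^3, 100) = 100
  i=4: min(5*3^4, 100) = 100
  i=5: min(5*3^5, 100) = 100
  i=6: min(5*3^6, 100) = 100
  i=7: min(5*3^7, 100) = 100
  i=8: min(5*3^8, 100) = 100
  i=9: min(5*3^9, 100) = 100
  i=10: min(5*3^10, 100) = 100
  i=11: min(5*3^11, 100) = 100

Answer: 5 15 45 100 100 100 100 100 100 100 100 100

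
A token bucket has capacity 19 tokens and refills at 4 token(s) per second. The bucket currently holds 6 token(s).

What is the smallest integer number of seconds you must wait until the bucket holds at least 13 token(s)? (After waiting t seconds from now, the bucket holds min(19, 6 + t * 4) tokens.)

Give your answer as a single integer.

Need 6 + t * 4 >= 13, so t >= 7/4.
Smallest integer t = ceil(7/4) = 2.

Answer: 2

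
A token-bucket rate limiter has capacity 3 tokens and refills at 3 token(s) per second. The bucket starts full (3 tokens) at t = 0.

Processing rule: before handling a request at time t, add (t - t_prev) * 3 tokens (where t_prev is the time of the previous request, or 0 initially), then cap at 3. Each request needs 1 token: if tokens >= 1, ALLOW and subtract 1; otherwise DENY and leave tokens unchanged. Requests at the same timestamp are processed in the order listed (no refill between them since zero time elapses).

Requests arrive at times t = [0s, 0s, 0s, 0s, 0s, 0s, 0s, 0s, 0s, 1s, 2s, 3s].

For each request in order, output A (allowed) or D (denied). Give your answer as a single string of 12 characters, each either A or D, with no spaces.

Answer: AAADDDDDDAAA

Derivation:
Simulating step by step:
  req#1 t=0s: ALLOW
  req#2 t=0s: ALLOW
  req#3 t=0s: ALLOW
  req#4 t=0s: DENY
  req#5 t=0s: DENY
  req#6 t=0s: DENY
  req#7 t=0s: DENY
  req#8 t=0s: DENY
  req#9 t=0s: DENY
  req#10 t=1s: ALLOW
  req#11 t=2s: ALLOW
  req#12 t=3s: ALLOW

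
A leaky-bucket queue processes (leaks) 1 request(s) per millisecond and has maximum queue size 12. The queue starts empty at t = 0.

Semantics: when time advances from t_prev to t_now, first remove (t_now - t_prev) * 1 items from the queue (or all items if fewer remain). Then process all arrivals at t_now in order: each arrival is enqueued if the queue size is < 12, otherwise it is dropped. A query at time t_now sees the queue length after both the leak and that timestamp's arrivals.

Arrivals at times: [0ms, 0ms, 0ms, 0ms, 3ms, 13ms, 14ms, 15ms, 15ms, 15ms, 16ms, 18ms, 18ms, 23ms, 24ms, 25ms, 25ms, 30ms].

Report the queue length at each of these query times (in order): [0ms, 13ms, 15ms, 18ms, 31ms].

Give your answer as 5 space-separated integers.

Queue lengths at query times:
  query t=0ms: backlog = 4
  query t=13ms: backlog = 1
  query t=15ms: backlog = 3
  query t=18ms: backlog = 3
  query t=31ms: backlog = 0

Answer: 4 1 3 3 0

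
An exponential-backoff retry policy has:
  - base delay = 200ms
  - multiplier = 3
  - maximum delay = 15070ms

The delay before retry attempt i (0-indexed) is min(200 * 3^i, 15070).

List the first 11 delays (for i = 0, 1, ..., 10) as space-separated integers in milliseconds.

Answer: 200 600 1800 5400 15070 15070 15070 15070 15070 15070 15070

Derivation:
Computing each delay:
  i=0: min(200*3^0, 15070) = 200
  i=1: min(200*3^1, 15070) = 600
  i=2: min(200*3^2, 15070) = 1800
  i=3: min(200*3^3, 15070) = 5400
  i=4: min(200*3^4, 15070) = 15070
  i=5: min(200*3^5, 15070) = 15070
  i=6: min(200*3^6, 15070) = 15070
  i=7: min(200*3^7, 15070) = 15070
  i=8: min(200*3^8, 15070) = 15070
  i=9: min(200*3^9, 15070) = 15070
  i=10: min(200*3^10, 15070) = 15070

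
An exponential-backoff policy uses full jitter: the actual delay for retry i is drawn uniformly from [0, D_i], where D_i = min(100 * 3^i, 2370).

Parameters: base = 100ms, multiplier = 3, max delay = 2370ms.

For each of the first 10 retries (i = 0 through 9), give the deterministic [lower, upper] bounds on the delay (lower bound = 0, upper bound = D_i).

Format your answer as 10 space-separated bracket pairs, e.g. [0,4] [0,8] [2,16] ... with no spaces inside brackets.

Computing bounds per retry:
  i=0: D_i=min(100*3^0,2370)=100, bounds=[0,100]
  i=1: D_i=min(100*3^1,2370)=300, bounds=[0,300]
  i=2: D_i=min(100*3^2,2370)=900, bounds=[0,900]
  i=3: D_i=min(100*3^3,2370)=2370, bounds=[0,2370]
  i=4: D_i=min(100*3^4,2370)=2370, bounds=[0,2370]
  i=5: D_i=min(100*3^5,2370)=2370, bounds=[0,2370]
  i=6: D_i=min(100*3^6,2370)=2370, bounds=[0,2370]
  i=7: D_i=min(100*3^7,2370)=2370, bounds=[0,2370]
  i=8: D_i=min(100*3^8,2370)=2370, bounds=[0,2370]
  i=9: D_i=min(100*3^9,2370)=2370, bounds=[0,2370]

Answer: [0,100] [0,300] [0,900] [0,2370] [0,2370] [0,2370] [0,2370] [0,2370] [0,2370] [0,2370]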